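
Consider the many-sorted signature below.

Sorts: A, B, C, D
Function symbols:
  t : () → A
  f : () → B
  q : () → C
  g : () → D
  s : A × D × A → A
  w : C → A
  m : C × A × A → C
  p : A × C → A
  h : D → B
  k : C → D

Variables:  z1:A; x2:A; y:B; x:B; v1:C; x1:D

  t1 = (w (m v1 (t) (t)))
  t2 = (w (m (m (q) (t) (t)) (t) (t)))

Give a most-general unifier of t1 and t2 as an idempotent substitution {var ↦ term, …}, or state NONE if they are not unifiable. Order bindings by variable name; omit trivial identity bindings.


{v1 ↦ (m (q) (t) (t))}


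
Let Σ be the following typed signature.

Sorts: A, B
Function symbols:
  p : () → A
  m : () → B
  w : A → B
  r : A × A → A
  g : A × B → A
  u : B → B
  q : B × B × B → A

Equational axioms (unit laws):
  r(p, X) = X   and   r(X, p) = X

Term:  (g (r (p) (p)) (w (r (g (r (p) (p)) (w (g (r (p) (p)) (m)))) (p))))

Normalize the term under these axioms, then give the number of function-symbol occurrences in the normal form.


1. (g (r (p) (p)) (w (r (g (r (p) (p)) (w (g (r (p) (p)) (m)))) (p))))  →  (g (p) (w (r (g (r (p) (p)) (w (g (r (p) (p)) (m)))) (p))))
2. (g (p) (w (r (g (r (p) (p)) (w (g (r (p) (p)) (m)))) (p))))  →  (g (p) (w (g (r (p) (p)) (w (g (r (p) (p)) (m))))))
3. (g (p) (w (g (r (p) (p)) (w (g (r (p) (p)) (m))))))  →  (g (p) (w (g (p) (w (g (r (p) (p)) (m))))))
4. (g (p) (w (g (p) (w (g (r (p) (p)) (m))))))  →  (g (p) (w (g (p) (w (g (p) (m))))))
normal form: (g (p) (w (g (p) (w (g (p) (m))))))

size = 9


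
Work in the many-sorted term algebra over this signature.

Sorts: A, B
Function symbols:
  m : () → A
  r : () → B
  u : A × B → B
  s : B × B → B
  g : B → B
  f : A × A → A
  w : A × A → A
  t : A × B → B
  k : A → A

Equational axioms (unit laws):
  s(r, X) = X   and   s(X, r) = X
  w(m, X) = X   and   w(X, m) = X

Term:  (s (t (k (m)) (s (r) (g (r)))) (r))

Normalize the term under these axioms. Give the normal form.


normal form = (t (k (m)) (g (r)))

1. (s (t (k (m)) (s (r) (g (r)))) (r))  →  (t (k (m)) (s (r) (g (r))))
2. (t (k (m)) (s (r) (g (r))))  →  (t (k (m)) (g (r)))


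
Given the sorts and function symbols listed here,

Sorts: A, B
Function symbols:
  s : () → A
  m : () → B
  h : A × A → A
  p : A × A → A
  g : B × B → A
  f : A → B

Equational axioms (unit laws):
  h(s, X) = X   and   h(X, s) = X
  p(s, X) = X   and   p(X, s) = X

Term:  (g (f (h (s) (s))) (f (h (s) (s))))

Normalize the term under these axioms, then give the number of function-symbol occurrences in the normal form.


1. (g (f (h (s) (s))) (f (h (s) (s))))  →  (g (f (s)) (f (h (s) (s))))
2. (g (f (s)) (f (h (s) (s))))  →  (g (f (s)) (f (s)))
normal form: (g (f (s)) (f (s)))

size = 5


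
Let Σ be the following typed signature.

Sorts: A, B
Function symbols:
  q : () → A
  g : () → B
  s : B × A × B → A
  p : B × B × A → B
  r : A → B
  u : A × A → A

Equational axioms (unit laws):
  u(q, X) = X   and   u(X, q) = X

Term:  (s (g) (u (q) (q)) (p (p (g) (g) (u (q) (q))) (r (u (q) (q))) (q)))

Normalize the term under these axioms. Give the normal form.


normal form = (s (g) (q) (p (p (g) (g) (q)) (r (q)) (q)))

1. (s (g) (u (q) (q)) (p (p (g) (g) (u (q) (q))) (r (u (q) (q))) (q)))  →  (s (g) (q) (p (p (g) (g) (u (q) (q))) (r (u (q) (q))) (q)))
2. (s (g) (q) (p (p (g) (g) (u (q) (q))) (r (u (q) (q))) (q)))  →  (s (g) (q) (p (p (g) (g) (q)) (r (u (q) (q))) (q)))
3. (s (g) (q) (p (p (g) (g) (q)) (r (u (q) (q))) (q)))  →  (s (g) (q) (p (p (g) (g) (q)) (r (q)) (q)))


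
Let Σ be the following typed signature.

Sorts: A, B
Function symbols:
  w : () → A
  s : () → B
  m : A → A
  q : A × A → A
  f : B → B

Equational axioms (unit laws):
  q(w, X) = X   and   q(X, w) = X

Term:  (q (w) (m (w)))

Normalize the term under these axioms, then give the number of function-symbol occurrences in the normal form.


1. (q (w) (m (w)))  →  (m (w))
normal form: (m (w))

size = 2


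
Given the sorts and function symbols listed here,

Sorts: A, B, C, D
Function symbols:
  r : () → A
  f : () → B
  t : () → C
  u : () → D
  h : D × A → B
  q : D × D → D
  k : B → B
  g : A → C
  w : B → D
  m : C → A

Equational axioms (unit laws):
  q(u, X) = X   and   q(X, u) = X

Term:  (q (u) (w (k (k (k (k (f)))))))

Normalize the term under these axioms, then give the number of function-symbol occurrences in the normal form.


1. (q (u) (w (k (k (k (k (f)))))))  →  (w (k (k (k (k (f))))))
normal form: (w (k (k (k (k (f))))))

size = 6


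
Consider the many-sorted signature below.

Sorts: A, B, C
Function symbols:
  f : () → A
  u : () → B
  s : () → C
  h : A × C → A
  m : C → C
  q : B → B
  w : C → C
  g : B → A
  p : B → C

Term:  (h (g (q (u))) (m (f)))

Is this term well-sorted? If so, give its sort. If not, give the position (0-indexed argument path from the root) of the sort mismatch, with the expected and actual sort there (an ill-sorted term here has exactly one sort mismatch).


      (u) : B
    (q (u)) : B
  (g (q (u))) : A
    (f) : A
  (m (f)) : ✗ arg 0 at [1, 0] has sort A, expected C

ill-sorted at position [1, 0]: expected C, got A


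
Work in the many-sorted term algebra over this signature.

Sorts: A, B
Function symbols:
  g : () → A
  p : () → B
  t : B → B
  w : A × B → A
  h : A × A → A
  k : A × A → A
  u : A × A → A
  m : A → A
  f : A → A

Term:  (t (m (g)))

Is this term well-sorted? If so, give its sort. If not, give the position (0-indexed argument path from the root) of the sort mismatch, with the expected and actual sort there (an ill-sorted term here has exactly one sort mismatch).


    (g) : A
  (m (g)) : A
(t (m (g))) : ✗ arg 0 at [0] has sort A, expected B

ill-sorted at position [0]: expected B, got A


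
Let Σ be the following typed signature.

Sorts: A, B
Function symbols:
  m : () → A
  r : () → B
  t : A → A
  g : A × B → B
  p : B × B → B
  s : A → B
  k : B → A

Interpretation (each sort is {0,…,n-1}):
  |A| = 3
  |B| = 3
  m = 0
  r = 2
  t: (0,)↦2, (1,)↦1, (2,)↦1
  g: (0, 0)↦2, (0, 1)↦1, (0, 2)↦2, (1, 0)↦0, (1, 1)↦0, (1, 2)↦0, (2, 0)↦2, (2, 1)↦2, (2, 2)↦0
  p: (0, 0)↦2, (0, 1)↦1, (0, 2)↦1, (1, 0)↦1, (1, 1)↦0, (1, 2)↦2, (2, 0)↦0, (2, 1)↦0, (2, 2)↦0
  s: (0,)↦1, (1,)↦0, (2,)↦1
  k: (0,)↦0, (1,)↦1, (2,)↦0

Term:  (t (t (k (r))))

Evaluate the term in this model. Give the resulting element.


  r = 2
  (k (r)) = k(2,) = 0
  (t (k (r))) = t(0,) = 2
  (t (t (k (r)))) = t(2,) = 1

value = 1


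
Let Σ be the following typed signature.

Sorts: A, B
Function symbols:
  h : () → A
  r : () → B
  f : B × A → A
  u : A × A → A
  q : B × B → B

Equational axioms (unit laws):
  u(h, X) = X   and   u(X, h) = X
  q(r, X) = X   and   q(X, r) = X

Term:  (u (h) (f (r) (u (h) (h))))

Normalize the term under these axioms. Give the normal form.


1. (u (h) (f (r) (u (h) (h))))  →  (f (r) (u (h) (h)))
2. (f (r) (u (h) (h)))  →  (f (r) (h))

normal form = (f (r) (h))


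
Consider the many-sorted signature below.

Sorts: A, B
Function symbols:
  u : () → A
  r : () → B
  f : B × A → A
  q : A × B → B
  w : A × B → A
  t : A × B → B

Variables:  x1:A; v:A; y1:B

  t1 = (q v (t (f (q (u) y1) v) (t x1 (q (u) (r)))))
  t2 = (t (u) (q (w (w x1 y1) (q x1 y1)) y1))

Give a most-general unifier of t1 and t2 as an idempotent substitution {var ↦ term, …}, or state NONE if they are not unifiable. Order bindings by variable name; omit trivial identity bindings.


head clash or occurs-check failure — not unifiable

NONE (not unifiable)


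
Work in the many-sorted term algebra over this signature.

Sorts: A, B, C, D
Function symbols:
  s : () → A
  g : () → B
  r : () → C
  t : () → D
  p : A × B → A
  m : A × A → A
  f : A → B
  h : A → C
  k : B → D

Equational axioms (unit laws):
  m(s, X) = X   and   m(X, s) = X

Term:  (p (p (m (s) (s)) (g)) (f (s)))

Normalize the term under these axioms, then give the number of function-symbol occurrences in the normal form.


1. (p (p (m (s) (s)) (g)) (f (s)))  →  (p (p (s) (g)) (f (s)))
normal form: (p (p (s) (g)) (f (s)))

size = 6


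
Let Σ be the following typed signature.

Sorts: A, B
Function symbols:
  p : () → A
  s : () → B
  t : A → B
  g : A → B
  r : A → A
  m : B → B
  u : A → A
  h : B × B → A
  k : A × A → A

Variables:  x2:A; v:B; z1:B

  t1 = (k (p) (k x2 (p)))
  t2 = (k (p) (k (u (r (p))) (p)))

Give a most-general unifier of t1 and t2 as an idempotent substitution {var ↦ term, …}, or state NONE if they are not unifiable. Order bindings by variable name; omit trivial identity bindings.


{x2 ↦ (u (r (p)))}


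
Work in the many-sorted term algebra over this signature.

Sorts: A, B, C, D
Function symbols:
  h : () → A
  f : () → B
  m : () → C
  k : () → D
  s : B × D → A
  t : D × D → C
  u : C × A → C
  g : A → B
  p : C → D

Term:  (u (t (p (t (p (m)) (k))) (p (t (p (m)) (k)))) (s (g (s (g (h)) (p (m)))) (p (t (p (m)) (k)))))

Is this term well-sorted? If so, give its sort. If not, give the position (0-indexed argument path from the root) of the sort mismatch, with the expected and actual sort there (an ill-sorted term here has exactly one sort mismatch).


well-sorted; sort = C

          (m) : C
        (p (m)) : D
        (k) : D
      (t (p (m)) (k)) : C
    (p (t (p (m)) (k))) : D
          (m) : C
        (p (m)) : D
        (k) : D
      (t (p (m)) (k)) : C
    (p (t (p (m)) (k))) : D
  (t (p (t (p (m)) (k))) (p (t (p (m)) (k)))) : C
          (h) : A
        (g (h)) : B
          (m) : C
        (p (m)) : D
      (s (g (h)) (p (m))) : A
    (g (s (g (h)) (p (m)))) : B
          (m) : C
        (p (m)) : D
        (k) : D
      (t (p (m)) (k)) : C
    (p (t (p (m)) (k))) : D
  (s (g (s (g (h)) (p (m)))) (p (t (p (m)) (k)))) : A
(u (t (p (t (p (m)) (k))) (p (t (p (m)) (k)))) (s (g (s (g (h)) (p (m)))) (p (t (p (m)) (k))))) : C


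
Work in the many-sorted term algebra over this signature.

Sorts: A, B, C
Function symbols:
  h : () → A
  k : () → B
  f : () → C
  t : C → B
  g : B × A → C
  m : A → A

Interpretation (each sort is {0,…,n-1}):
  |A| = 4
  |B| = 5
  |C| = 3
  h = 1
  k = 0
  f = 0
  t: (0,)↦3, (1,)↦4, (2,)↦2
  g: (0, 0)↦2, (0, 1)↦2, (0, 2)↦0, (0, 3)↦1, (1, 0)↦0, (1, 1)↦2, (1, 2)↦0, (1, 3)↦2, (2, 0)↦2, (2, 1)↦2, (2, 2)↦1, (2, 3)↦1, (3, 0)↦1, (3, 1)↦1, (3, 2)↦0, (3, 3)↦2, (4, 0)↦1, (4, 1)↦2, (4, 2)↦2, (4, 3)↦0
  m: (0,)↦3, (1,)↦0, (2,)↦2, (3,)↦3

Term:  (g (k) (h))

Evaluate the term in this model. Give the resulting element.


  k = 0
  h = 1
  (g (k) (h)) = g(0, 1) = 2

value = 2


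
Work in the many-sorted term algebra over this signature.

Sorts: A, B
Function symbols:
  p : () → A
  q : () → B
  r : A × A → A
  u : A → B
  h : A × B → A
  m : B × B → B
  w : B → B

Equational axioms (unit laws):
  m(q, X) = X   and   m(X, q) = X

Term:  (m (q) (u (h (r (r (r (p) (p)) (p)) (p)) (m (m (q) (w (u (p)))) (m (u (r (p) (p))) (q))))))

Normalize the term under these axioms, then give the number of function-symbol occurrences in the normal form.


size = 17

1. (m (q) (u (h (r (r (r (p) (p)) (p)) (p)) (m (m (q) (w (u (p)))) (m (u (r (p) (p))) (q))))))  →  (u (h (r (r (r (p) (p)) (p)) (p)) (m (m (q) (w (u (p)))) (m (u (r (p) (p))) (q)))))
2. (u (h (r (r (r (p) (p)) (p)) (p)) (m (m (q) (w (u (p)))) (m (u (r (p) (p))) (q)))))  →  (u (h (r (r (r (p) (p)) (p)) (p)) (m (w (u (p))) (m (u (r (p) (p))) (q)))))
3. (u (h (r (r (r (p) (p)) (p)) (p)) (m (w (u (p))) (m (u (r (p) (p))) (q)))))  →  (u (h (r (r (r (p) (p)) (p)) (p)) (m (w (u (p))) (u (r (p) (p))))))
normal form: (u (h (r (r (r (p) (p)) (p)) (p)) (m (w (u (p))) (u (r (p) (p))))))


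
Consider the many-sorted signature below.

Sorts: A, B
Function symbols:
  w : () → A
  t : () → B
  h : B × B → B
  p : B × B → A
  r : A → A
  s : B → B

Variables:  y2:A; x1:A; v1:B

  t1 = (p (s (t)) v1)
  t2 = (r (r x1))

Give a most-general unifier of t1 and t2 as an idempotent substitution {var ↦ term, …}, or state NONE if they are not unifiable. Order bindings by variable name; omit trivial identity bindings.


head clash or occurs-check failure — not unifiable

NONE (not unifiable)


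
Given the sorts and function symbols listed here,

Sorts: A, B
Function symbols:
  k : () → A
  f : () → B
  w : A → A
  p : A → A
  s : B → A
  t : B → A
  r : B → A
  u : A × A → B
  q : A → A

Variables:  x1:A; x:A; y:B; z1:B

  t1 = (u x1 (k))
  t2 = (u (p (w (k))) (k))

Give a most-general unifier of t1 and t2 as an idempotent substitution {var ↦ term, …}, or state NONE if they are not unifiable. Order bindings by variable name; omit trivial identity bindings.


{x1 ↦ (p (w (k)))}


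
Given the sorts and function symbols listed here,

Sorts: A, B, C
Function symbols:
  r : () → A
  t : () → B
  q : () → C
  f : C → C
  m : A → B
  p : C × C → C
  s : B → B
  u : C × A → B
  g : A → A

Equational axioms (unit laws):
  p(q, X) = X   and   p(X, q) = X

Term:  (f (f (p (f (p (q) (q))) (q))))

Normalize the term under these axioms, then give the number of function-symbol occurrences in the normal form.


1. (f (f (p (f (p (q) (q))) (q))))  →  (f (f (f (p (q) (q)))))
2. (f (f (f (p (q) (q)))))  →  (f (f (f (q))))
normal form: (f (f (f (q))))

size = 4


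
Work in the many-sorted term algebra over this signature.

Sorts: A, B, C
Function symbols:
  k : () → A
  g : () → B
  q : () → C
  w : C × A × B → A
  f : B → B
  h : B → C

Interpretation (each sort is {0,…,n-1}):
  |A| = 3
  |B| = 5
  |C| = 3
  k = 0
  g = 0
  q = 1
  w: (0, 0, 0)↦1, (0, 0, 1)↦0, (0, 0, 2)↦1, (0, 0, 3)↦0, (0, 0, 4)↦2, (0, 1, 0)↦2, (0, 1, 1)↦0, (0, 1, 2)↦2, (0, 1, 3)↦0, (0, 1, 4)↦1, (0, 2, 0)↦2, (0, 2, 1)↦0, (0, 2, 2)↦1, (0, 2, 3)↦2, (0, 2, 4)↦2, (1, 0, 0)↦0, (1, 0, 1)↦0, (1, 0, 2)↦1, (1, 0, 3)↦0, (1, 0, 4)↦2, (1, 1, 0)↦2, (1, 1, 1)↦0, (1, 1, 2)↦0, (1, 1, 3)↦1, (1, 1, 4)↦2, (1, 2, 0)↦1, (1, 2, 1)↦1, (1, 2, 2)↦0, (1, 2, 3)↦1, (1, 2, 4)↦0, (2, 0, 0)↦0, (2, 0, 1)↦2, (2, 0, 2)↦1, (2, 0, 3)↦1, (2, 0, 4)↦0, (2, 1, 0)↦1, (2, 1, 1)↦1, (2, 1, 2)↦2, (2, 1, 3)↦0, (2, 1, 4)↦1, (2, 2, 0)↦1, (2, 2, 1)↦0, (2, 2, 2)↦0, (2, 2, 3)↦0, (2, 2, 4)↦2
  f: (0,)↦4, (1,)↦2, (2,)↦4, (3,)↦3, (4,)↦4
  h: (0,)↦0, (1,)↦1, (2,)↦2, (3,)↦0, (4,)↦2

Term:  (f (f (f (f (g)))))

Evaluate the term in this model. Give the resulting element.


value = 4

  g = 0
  (f (g)) = f(0,) = 4
  (f (f (g))) = f(4,) = 4
  (f (f (f (g)))) = f(4,) = 4
  (f (f (f (f (g))))) = f(4,) = 4


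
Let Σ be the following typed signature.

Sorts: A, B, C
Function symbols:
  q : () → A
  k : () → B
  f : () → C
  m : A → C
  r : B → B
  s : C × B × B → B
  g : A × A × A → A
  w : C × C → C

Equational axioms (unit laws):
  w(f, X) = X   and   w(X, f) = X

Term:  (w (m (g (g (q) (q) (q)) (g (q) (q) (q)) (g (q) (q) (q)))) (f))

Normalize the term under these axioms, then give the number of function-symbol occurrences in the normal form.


size = 14

1. (w (m (g (g (q) (q) (q)) (g (q) (q) (q)) (g (q) (q) (q)))) (f))  →  (m (g (g (q) (q) (q)) (g (q) (q) (q)) (g (q) (q) (q))))
normal form: (m (g (g (q) (q) (q)) (g (q) (q) (q)) (g (q) (q) (q))))


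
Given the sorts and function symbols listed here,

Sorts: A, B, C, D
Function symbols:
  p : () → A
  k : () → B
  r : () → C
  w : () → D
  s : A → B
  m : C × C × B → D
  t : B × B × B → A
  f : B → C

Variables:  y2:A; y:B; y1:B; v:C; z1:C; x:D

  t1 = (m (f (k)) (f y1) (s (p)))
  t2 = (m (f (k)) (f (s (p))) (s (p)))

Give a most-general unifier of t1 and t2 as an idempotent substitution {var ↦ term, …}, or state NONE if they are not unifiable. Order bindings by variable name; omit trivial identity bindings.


{y1 ↦ (s (p))}


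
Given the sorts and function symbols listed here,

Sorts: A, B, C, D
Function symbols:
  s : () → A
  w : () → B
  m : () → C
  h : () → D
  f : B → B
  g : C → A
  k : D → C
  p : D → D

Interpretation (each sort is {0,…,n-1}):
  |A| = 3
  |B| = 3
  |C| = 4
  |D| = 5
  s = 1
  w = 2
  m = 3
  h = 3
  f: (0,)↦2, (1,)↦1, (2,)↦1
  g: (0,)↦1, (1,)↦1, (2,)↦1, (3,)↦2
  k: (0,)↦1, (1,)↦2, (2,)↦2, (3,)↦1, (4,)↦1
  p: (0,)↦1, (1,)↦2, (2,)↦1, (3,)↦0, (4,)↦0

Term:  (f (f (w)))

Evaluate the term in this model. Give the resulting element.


value = 1

  w = 2
  (f (w)) = f(2,) = 1
  (f (f (w))) = f(1,) = 1


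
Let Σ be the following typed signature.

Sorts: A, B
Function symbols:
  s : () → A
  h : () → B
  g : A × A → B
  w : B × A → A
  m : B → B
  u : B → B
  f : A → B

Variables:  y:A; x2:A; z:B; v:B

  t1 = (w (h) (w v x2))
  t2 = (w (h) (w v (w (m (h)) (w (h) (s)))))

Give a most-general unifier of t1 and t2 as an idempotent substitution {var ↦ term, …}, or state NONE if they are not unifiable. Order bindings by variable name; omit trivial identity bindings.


{x2 ↦ (w (m (h)) (w (h) (s)))}


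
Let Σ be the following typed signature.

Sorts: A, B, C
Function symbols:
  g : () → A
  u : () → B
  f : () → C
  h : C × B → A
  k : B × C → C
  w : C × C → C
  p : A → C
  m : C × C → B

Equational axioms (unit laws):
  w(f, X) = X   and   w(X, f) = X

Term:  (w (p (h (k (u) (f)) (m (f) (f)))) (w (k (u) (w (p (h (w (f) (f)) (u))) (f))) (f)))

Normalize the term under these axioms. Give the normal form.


1. (w (p (h (k (u) (f)) (m (f) (f)))) (w (k (u) (w (p (h (w (f) (f)) (u))) (f))) (f)))  →  (w (p (h (k (u) (f)) (m (f) (f)))) (k (u) (w (p (h (w (f) (f)) (u))) (f))))
2. (w (p (h (k (u) (f)) (m (f) (f)))) (k (u) (w (p (h (w (f) (f)) (u))) (f))))  →  (w (p (h (k (u) (f)) (m (f) (f)))) (k (u) (p (h (w (f) (f)) (u)))))
3. (w (p (h (k (u) (f)) (m (f) (f)))) (k (u) (p (h (w (f) (f)) (u)))))  →  (w (p (h (k (u) (f)) (m (f) (f)))) (k (u) (p (h (f) (u)))))

normal form = (w (p (h (k (u) (f)) (m (f) (f)))) (k (u) (p (h (f) (u)))))


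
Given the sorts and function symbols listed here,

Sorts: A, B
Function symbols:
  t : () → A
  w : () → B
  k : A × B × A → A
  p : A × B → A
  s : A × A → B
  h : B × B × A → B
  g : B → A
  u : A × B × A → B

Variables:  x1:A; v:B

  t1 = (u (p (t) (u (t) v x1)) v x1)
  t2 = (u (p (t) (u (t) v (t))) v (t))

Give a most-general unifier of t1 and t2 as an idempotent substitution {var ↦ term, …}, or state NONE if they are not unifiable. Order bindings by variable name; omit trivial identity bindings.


{x1 ↦ (t)}


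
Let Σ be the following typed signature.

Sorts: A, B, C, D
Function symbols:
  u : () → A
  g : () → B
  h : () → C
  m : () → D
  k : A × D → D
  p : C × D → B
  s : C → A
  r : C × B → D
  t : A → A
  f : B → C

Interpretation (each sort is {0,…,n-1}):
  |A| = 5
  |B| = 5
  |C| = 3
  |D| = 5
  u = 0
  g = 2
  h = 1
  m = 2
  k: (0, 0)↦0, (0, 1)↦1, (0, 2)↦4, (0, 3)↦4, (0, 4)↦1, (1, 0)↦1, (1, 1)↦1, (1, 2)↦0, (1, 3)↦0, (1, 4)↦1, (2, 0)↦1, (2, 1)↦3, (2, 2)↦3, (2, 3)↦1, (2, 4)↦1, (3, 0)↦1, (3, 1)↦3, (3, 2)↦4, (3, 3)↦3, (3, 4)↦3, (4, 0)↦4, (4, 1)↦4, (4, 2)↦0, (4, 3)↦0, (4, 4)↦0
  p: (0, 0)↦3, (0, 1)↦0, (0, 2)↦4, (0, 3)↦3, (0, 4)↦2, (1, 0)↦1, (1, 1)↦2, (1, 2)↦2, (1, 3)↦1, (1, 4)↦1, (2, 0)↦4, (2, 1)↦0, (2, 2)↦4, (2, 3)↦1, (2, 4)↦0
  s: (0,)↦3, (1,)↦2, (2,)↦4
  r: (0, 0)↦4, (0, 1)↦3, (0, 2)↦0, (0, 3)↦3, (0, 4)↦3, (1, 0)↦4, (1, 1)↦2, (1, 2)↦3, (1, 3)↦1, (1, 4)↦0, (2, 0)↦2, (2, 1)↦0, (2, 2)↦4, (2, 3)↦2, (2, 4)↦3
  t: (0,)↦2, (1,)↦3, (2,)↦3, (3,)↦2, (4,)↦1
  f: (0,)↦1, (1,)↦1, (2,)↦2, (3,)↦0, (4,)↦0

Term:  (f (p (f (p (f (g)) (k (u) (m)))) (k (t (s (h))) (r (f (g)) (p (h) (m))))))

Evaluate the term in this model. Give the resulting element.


  g = 2
  (f (g)) = f(2,) = 2
  u = 0
  m = 2
  (k (u) (m)) = k(0, 2) = 4
  (p (f (g)) (k (u) (m))) = p(2, 4) = 0
  (f (p (f (g)) (k (u) (m)))) = f(0,) = 1
  h = 1
  (s (h)) = s(1,) = 2
  (t (s (h))) = t(2,) = 3
  g = 2
  (f (g)) = f(2,) = 2
  h = 1
  m = 2
  (p (h) (m)) = p(1, 2) = 2
  (r (f (g)) (p (h) (m))) = r(2, 2) = 4
  (k (t (s (h))) (r (f (g)) (p (h) (m)))) = k(3, 4) = 3
  (p (f (p (f (g)) (k (u) (m)))) (k (t (s (h))) (r (f (g)) (p (h) (m))))) = p(1, 3) = 1
  (f (p (f (p (f (g)) (k (u) (m)))) (k (t (s (h))) (r (f (g)) (p (h) (m)))))) = f(1,) = 1

value = 1


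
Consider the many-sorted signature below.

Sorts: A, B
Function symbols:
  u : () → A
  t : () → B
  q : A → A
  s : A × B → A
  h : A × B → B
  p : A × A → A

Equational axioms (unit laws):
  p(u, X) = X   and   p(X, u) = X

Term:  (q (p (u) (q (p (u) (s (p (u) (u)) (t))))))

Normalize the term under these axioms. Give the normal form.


1. (q (p (u) (q (p (u) (s (p (u) (u)) (t))))))  →  (q (q (p (u) (s (p (u) (u)) (t)))))
2. (q (q (p (u) (s (p (u) (u)) (t)))))  →  (q (q (s (p (u) (u)) (t))))
3. (q (q (s (p (u) (u)) (t))))  →  (q (q (s (u) (t))))

normal form = (q (q (s (u) (t))))


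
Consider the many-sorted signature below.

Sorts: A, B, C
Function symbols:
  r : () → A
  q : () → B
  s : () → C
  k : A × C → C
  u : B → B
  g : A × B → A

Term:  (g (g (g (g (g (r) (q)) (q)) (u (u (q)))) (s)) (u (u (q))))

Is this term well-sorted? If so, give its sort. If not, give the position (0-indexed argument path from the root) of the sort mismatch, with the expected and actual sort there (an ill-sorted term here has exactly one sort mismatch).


ill-sorted at position [0, 1]: expected B, got C

          (r) : A
          (q) : B
        (g (r) (q)) : A
        (q) : B
      (g (g (r) (q)) (q)) : A
          (q) : B
        (u (q)) : B
      (u (u (q))) : B
    (g (g (g (r) (q)) (q)) (u (u (q)))) : A
    (s) : C
  (g (g (g (g (r) (q)) (q)) (u (u (q)))) (s)) : ✗ arg 1 at [0, 1] has sort C, expected B
      (q) : B
    (u (q)) : B
  (u (u (q))) : B


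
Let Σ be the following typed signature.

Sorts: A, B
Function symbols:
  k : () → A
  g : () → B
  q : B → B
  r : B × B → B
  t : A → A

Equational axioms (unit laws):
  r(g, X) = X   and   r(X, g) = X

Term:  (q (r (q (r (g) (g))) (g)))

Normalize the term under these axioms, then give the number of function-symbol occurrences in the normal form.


size = 3

1. (q (r (q (r (g) (g))) (g)))  →  (q (q (r (g) (g))))
2. (q (q (r (g) (g))))  →  (q (q (g)))
normal form: (q (q (g)))


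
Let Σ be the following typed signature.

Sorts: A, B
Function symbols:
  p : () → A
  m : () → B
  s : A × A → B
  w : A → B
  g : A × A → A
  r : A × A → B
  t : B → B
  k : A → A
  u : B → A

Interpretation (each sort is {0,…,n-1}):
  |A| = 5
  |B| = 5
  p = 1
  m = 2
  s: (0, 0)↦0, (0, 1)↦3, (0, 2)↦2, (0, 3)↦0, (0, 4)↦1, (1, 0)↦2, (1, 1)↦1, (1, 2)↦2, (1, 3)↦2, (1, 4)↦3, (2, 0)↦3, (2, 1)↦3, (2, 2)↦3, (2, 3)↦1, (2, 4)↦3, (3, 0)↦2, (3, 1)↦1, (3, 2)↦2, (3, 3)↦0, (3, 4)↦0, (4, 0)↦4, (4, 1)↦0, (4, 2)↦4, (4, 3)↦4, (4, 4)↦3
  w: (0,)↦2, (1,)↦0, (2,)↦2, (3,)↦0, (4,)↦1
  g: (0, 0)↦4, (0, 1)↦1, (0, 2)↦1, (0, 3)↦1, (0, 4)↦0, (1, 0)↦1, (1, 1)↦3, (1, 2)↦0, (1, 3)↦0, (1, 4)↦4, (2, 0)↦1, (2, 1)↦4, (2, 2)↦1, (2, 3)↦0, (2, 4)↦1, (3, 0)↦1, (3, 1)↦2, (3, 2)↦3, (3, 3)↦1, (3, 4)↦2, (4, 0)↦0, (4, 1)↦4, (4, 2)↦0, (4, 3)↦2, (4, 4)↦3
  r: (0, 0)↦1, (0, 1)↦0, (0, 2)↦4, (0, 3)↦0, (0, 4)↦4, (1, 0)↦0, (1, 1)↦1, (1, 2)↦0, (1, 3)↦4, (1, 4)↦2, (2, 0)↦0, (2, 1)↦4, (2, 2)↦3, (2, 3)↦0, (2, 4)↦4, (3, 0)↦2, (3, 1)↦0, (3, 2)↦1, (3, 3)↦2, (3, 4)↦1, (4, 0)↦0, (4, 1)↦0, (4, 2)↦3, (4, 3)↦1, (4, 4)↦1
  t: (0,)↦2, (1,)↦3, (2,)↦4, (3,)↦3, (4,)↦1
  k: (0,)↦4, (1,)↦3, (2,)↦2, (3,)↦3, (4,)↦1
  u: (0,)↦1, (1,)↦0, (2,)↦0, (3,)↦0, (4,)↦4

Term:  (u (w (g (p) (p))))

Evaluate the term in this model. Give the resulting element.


value = 1

  p = 1
  p = 1
  (g (p) (p)) = g(1, 1) = 3
  (w (g (p) (p))) = w(3,) = 0
  (u (w (g (p) (p)))) = u(0,) = 1


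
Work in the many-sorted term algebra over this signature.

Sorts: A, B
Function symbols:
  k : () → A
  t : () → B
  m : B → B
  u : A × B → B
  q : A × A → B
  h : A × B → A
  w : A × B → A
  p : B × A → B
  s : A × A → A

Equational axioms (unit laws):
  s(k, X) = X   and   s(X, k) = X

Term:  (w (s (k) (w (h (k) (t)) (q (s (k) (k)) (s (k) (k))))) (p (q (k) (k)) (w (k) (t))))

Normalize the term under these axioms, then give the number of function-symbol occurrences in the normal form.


size = 15

1. (w (s (k) (w (h (k) (t)) (q (s (k) (k)) (s (k) (k))))) (p (q (k) (k)) (w (k) (t))))  →  (w (w (h (k) (t)) (q (s (k) (k)) (s (k) (k)))) (p (q (k) (k)) (w (k) (t))))
2. (w (w (h (k) (t)) (q (s (k) (k)) (s (k) (k)))) (p (q (k) (k)) (w (k) (t))))  →  (w (w (h (k) (t)) (q (k) (s (k) (k)))) (p (q (k) (k)) (w (k) (t))))
3. (w (w (h (k) (t)) (q (k) (s (k) (k)))) (p (q (k) (k)) (w (k) (t))))  →  (w (w (h (k) (t)) (q (k) (k))) (p (q (k) (k)) (w (k) (t))))
normal form: (w (w (h (k) (t)) (q (k) (k))) (p (q (k) (k)) (w (k) (t))))


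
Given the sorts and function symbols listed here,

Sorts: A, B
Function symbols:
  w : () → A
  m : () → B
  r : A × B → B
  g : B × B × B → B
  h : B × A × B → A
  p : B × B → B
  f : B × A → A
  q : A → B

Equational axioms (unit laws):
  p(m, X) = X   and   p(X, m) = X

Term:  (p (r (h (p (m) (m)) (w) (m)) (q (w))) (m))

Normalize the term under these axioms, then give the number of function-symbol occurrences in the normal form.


size = 7

1. (p (r (h (p (m) (m)) (w) (m)) (q (w))) (m))  →  (r (h (p (m) (m)) (w) (m)) (q (w)))
2. (r (h (p (m) (m)) (w) (m)) (q (w)))  →  (r (h (m) (w) (m)) (q (w)))
normal form: (r (h (m) (w) (m)) (q (w)))


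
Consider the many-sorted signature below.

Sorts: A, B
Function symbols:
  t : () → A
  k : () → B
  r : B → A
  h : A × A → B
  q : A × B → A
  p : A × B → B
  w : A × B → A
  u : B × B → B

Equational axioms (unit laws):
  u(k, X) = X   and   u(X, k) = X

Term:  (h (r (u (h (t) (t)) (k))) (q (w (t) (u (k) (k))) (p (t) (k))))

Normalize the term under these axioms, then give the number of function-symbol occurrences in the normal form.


1. (h (r (u (h (t) (t)) (k))) (q (w (t) (u (k) (k))) (p (t) (k))))  →  (h (r (h (t) (t))) (q (w (t) (u (k) (k))) (p (t) (k))))
2. (h (r (h (t) (t))) (q (w (t) (u (k) (k))) (p (t) (k))))  →  (h (r (h (t) (t))) (q (w (t) (k)) (p (t) (k))))
normal form: (h (r (h (t) (t))) (q (w (t) (k)) (p (t) (k))))

size = 12


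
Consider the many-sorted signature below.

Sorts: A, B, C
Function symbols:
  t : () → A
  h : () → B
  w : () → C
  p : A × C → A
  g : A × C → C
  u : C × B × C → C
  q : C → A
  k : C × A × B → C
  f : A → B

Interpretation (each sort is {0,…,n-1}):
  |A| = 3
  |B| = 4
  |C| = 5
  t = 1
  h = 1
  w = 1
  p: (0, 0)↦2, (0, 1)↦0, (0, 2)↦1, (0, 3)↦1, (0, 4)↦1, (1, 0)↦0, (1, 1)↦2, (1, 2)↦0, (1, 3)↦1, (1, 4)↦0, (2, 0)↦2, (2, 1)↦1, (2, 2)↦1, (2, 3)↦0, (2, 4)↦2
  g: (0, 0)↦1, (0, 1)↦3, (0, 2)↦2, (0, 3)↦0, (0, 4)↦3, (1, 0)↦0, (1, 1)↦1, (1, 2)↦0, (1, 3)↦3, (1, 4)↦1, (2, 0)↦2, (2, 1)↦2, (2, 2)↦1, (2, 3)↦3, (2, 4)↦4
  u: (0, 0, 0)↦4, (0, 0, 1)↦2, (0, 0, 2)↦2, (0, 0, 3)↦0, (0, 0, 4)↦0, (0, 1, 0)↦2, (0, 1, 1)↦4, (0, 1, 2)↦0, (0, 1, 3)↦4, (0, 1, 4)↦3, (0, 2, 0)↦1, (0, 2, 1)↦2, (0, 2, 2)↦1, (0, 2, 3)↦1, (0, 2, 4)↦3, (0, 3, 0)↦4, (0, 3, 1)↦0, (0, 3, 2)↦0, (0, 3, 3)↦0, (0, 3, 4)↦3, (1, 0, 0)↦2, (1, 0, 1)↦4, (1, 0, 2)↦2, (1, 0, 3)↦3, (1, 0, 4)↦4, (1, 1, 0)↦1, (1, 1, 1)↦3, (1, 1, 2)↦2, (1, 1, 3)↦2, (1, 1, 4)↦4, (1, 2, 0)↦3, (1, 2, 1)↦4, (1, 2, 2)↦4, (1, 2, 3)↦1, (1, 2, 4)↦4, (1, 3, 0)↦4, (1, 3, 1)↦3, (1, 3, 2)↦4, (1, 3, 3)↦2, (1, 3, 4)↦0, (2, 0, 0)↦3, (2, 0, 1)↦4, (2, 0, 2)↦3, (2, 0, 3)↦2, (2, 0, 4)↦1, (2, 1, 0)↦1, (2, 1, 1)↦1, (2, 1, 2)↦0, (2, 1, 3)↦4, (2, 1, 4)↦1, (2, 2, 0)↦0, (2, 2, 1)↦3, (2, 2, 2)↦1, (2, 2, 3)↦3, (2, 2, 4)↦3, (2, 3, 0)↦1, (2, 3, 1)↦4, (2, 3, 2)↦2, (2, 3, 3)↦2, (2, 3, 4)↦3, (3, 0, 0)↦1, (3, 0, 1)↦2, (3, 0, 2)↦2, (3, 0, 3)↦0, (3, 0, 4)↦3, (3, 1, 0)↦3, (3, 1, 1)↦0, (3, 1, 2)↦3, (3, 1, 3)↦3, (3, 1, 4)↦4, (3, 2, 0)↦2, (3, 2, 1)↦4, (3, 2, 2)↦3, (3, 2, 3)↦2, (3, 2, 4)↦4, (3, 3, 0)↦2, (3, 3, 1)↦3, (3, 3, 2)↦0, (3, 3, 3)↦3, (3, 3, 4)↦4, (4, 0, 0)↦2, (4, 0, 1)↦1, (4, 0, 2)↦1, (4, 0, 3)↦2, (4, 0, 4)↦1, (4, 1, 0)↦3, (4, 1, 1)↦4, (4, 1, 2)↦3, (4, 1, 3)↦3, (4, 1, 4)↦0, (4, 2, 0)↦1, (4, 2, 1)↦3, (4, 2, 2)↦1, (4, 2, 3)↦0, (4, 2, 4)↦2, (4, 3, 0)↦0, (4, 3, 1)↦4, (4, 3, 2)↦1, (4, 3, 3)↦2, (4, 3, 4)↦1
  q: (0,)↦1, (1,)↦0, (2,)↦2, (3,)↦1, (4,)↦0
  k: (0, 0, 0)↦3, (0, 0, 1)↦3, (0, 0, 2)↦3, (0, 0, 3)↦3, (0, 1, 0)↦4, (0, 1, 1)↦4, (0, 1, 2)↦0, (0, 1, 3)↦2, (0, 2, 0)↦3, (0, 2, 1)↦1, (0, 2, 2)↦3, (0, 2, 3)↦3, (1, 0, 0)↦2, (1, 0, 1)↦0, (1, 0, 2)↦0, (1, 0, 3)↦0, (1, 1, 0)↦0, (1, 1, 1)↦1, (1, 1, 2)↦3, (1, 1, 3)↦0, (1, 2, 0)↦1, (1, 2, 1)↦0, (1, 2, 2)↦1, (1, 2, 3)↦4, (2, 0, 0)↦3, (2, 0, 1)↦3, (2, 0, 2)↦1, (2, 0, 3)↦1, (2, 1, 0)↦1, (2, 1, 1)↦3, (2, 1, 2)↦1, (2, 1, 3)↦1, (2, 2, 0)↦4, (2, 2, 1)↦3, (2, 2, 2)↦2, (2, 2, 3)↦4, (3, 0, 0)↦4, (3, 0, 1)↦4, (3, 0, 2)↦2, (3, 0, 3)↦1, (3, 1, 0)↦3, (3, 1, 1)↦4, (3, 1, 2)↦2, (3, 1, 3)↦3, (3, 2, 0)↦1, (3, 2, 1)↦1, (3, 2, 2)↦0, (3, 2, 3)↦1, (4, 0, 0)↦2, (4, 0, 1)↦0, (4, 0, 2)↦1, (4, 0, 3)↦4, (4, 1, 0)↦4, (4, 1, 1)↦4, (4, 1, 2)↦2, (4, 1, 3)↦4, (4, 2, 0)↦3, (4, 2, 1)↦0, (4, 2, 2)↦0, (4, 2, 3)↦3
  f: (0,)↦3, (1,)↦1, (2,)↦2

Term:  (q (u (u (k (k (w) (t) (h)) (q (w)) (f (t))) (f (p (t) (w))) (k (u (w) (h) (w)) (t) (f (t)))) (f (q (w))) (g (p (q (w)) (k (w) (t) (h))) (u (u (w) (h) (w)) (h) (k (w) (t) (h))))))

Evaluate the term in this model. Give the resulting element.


value = 1

  w = 1
  t = 1
  h = 1
  (k (w) (t) (h)) = k(1, 1, 1) = 1
  w = 1
  (q (w)) = q(1,) = 0
  t = 1
  (f (t)) = f(1,) = 1
  (k (k (w) (t) (h)) (q (w)) (f (t))) = k(1, 0, 1) = 0
  t = 1
  w = 1
  (p (t) (w)) = p(1, 1) = 2
  (f (p (t) (w))) = f(2,) = 2
  w = 1
  h = 1
  w = 1
  (u (w) (h) (w)) = u(1, 1, 1) = 3
  t = 1
  t = 1
  (f (t)) = f(1,) = 1
  (k (u (w) (h) (w)) (t) (f (t))) = k(3, 1, 1) = 4
  (u (k (k (w) (t) (h)) (q (w)) (f (t))) (f (p (t) (w))) (k (u (w) (h) (w)) (t) (f (t)))) = u(0, 2, 4) = 3
  w = 1
  (q (w)) = q(1,) = 0
  (f (q (w))) = f(0,) = 3
  w = 1
  (q (w)) = q(1,) = 0
  w = 1
  t = 1
  h = 1
  (k (w) (t) (h)) = k(1, 1, 1) = 1
  (p (q (w)) (k (w) (t) (h))) = p(0, 1) = 0
  w = 1
  h = 1
  w = 1
  (u (w) (h) (w)) = u(1, 1, 1) = 3
  h = 1
  w = 1
  t = 1
  h = 1
  (k (w) (t) (h)) = k(1, 1, 1) = 1
  (u (u (w) (h) (w)) (h) (k (w) (t) (h))) = u(3, 1, 1) = 0
  (g (p (q (w)) (k (w) (t) (h))) (u (u (w) (h) (w)) (h) (k (w) (t) (h)))) = g(0, 0) = 1
  (u (u (k (k (w) (t) (h)) (q (w)) (f (t))) (f (p (t) (w))) (k (u (w) (h) (w)) (t) (f (t)))) (f (q (w))) (g (p (q (w)) (k (w) (t) (h))) (u (u (w) (h) (w)) (h) (k (w) (t) (h))))) = u(3, 3, 1) = 3
  (q (u (u (k (k (w) (t) (h)) (q (w)) (f (t))) (f (p (t) (w))) (k (u (w) (h) (w)) (t) (f (t)))) (f (q (w))) (g (p (q (w)) (k (w) (t) (h))) (u (u (w) (h) (w)) (h) (k (w) (t) (h)))))) = q(3,) = 1


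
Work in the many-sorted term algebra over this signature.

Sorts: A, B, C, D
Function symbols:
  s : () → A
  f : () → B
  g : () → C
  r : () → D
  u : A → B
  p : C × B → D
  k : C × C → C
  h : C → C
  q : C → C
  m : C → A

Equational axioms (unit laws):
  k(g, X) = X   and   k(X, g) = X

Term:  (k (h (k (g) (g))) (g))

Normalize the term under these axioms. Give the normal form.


normal form = (h (g))

1. (k (h (k (g) (g))) (g))  →  (h (k (g) (g)))
2. (h (k (g) (g)))  →  (h (g))


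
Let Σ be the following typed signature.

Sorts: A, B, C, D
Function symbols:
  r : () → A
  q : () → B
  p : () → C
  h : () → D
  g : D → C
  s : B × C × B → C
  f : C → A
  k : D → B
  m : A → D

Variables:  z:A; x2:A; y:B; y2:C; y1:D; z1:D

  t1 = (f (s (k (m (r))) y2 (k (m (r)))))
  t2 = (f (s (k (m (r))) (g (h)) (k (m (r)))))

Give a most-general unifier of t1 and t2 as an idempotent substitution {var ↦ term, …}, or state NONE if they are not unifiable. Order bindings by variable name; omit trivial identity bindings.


{y2 ↦ (g (h))}


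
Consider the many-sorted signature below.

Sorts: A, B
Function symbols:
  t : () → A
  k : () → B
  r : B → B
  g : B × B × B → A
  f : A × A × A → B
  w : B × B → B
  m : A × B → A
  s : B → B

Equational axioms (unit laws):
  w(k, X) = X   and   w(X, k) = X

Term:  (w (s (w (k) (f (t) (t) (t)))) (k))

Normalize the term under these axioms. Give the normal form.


normal form = (s (f (t) (t) (t)))

1. (w (s (w (k) (f (t) (t) (t)))) (k))  →  (s (w (k) (f (t) (t) (t))))
2. (s (w (k) (f (t) (t) (t))))  →  (s (f (t) (t) (t)))


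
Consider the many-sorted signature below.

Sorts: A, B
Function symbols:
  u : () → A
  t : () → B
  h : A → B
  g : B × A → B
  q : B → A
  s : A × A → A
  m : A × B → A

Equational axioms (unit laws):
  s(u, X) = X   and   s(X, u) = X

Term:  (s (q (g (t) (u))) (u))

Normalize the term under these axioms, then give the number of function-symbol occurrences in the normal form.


size = 4

1. (s (q (g (t) (u))) (u))  →  (q (g (t) (u)))
normal form: (q (g (t) (u)))


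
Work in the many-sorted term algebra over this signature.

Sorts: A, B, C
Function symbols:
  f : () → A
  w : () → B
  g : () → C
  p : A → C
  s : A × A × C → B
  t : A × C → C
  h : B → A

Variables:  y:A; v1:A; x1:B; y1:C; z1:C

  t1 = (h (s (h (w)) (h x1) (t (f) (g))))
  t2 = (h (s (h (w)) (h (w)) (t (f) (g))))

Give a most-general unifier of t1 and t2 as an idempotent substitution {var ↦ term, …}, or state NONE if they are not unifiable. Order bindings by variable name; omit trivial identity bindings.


{x1 ↦ (w)}


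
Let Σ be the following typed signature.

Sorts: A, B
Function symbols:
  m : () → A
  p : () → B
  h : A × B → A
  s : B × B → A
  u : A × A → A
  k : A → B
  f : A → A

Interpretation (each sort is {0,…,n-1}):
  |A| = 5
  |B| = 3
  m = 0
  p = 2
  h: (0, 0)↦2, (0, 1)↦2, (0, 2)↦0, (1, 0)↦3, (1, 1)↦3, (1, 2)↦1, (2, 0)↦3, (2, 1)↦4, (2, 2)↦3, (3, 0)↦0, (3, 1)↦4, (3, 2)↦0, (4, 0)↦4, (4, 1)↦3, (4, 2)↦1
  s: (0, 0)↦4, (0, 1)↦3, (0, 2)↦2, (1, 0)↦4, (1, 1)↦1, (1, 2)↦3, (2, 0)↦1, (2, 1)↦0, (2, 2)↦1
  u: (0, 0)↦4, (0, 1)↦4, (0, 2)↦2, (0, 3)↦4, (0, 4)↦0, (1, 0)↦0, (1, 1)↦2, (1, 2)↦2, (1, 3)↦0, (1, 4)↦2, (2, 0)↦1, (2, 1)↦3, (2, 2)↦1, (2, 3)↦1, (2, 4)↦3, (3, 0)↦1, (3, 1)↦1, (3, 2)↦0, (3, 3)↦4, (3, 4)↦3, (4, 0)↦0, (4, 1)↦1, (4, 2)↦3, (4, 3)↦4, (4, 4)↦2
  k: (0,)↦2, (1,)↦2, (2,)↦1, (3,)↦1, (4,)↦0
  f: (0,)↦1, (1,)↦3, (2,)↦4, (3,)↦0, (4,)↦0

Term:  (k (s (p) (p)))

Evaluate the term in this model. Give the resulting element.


  p = 2
  p = 2
  (s (p) (p)) = s(2, 2) = 1
  (k (s (p) (p))) = k(1,) = 2

value = 2


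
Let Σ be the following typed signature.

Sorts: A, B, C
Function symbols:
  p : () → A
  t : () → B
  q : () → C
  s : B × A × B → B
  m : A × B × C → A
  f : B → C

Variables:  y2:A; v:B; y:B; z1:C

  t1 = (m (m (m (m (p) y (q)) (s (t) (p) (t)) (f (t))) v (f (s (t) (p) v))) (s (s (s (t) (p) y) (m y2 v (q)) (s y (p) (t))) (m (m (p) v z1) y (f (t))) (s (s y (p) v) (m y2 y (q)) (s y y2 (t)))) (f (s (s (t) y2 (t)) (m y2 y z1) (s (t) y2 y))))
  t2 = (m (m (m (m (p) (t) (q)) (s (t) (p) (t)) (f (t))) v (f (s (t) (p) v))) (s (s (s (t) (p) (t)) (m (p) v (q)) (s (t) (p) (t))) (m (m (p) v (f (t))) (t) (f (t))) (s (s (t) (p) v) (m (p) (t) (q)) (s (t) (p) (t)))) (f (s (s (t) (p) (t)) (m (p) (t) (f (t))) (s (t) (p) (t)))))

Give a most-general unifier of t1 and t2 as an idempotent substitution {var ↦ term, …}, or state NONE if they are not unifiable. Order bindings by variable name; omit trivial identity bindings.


{y ↦ (t), y2 ↦ (p), z1 ↦ (f (t))}


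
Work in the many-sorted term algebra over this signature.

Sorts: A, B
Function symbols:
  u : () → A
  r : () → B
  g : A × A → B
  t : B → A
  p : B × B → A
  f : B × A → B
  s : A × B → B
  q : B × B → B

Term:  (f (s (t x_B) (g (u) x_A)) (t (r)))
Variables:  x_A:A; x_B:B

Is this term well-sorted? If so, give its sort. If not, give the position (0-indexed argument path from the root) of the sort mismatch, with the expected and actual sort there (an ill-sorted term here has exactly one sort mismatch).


well-sorted; sort = B

      x_B : B
    (t x_B) : A
      (u) : A
      x_A : A
    (g (u) x_A) : B
  (s (t x_B) (g (u) x_A)) : B
    (r) : B
  (t (r)) : A
(f (s (t x_B) (g (u) x_A)) (t (r))) : B


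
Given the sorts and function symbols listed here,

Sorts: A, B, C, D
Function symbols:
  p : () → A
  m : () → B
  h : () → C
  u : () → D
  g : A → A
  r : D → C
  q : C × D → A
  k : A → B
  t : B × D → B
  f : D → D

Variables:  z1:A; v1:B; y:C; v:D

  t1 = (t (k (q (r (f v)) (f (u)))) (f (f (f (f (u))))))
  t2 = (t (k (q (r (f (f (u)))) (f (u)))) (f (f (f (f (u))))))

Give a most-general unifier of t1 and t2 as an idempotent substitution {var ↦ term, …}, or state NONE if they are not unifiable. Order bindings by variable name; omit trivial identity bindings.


{v ↦ (f (u))}


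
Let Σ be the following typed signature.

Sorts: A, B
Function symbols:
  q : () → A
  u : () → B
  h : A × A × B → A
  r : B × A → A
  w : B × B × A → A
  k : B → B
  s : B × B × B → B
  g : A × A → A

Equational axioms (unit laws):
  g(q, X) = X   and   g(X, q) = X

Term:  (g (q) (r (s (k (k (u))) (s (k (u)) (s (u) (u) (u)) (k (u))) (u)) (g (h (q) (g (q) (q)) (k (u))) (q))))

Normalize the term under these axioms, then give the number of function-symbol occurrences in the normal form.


1. (g (q) (r (s (k (k (u))) (s (k (u)) (s (u) (u) (u)) (k (u))) (u)) (g (h (q) (g (q) (q)) (k (u))) (q))))  →  (r (s (k (k (u))) (s (k (u)) (s (u) (u) (u)) (k (u))) (u)) (g (h (q) (g (q) (q)) (k (u))) (q)))
2. (r (s (k (k (u))) (s (k (u)) (s (u) (u) (u)) (k (u))) (u)) (g (h (q) (g (q) (q)) (k (u))) (q)))  →  (r (s (k (k (u))) (s (k (u)) (s (u) (u) (u)) (k (u))) (u)) (h (q) (g (q) (q)) (k (u))))
3. (r (s (k (k (u))) (s (k (u)) (s (u) (u) (u)) (k (u))) (u)) (h (q) (g (q) (q)) (k (u))))  →  (r (s (k (k (u))) (s (k (u)) (s (u) (u) (u)) (k (u))) (u)) (h (q) (q) (k (u))))
normal form: (r (s (k (k (u))) (s (k (u)) (s (u) (u) (u)) (k (u))) (u)) (h (q) (q) (k (u))))

size = 20


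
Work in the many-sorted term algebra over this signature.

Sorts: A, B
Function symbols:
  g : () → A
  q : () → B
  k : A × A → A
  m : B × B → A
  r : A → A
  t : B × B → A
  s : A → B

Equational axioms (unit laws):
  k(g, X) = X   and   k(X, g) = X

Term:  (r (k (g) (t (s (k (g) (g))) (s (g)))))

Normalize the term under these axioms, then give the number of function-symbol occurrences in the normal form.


1. (r (k (g) (t (s (k (g) (g))) (s (g)))))  →  (r (t (s (k (g) (g))) (s (g))))
2. (r (t (s (k (g) (g))) (s (g))))  →  (r (t (s (g)) (s (g))))
normal form: (r (t (s (g)) (s (g))))

size = 6


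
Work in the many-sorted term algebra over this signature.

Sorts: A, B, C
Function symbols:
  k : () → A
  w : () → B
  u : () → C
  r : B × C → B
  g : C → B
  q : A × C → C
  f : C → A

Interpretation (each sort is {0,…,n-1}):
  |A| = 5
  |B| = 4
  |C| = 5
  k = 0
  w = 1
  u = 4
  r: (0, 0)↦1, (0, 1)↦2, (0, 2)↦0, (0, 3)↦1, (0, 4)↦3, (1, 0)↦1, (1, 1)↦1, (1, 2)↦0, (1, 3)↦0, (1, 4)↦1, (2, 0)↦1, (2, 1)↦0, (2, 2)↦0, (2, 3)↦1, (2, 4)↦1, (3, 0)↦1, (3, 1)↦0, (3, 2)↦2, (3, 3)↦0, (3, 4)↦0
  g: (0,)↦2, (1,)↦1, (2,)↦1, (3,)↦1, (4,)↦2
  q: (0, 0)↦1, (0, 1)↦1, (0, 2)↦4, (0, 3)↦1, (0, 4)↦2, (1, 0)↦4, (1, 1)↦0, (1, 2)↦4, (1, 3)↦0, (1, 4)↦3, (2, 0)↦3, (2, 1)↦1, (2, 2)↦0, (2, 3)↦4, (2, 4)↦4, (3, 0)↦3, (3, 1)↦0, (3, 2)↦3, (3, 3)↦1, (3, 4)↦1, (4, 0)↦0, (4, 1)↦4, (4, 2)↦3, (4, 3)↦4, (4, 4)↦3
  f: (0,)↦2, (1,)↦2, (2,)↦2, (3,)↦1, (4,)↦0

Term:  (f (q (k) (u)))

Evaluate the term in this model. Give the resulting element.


  k = 0
  u = 4
  (q (k) (u)) = q(0, 4) = 2
  (f (q (k) (u))) = f(2,) = 2

value = 2
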